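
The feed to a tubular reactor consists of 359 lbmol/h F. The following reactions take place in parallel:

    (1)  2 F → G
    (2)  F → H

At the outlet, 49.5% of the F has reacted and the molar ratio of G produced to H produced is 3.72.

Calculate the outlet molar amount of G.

Conversion of F: F consumed = 0.495 × 359 = 177.7 lbmol/h = 2ξ₁ + 1ξ₂.
Selectivity: 1ξ₁ / (1ξ₂) = 3.72 → ξ₁ = 3.72 ξ₂.
Substitute: (2·3.72 + 1) ξ₂ = 177.7 → ξ₂ = 21.06 lbmol/h, ξ₁ = 78.32 lbmol/h.
Outlet amounts (n = n₀ + Σ ν·ξ):
  F: 359 − 2(78.32) − 1(21.06) = 181.3
  G: 0 + 1(78.32) = 78.32
  H: 0 + 1(21.06) = 21.06

78.3 lbmol/h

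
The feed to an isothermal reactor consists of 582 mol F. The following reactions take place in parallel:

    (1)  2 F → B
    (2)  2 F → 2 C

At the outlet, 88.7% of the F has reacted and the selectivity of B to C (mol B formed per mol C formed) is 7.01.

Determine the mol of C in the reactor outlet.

34.4 mol

Conversion of F: F consumed = 0.887 × 582 = 516.2 mol = 2ξ₁ + 2ξ₂.
Selectivity: 1ξ₁ / (2ξ₂) = 7.01 → ξ₁ = 14.02 ξ₂.
Substitute: (2·14.02 + 2) ξ₂ = 516.2 → ξ₂ = 17.18 mol, ξ₁ = 240.9 mol.
Outlet amounts (n = n₀ + Σ ν·ξ):
  F: 582 − 2(240.9) − 2(17.18) = 65.77
  B: 0 + 1(240.9) = 240.9
  C: 0 + 2(17.18) = 34.37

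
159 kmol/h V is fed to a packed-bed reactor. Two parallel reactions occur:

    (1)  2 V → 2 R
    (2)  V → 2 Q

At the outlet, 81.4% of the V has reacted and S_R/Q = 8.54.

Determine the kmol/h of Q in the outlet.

14.3 kmol/h

Conversion of V: V consumed = 0.814 × 159 = 129.4 kmol/h = 2ξ₁ + 1ξ₂.
Selectivity: 2ξ₁ / (2ξ₂) = 8.54 → ξ₁ = 8.54 ξ₂.
Substitute: (2·8.54 + 1) ξ₂ = 129.4 → ξ₂ = 7.159 kmol/h, ξ₁ = 61.13 kmol/h.
Outlet amounts (n = n₀ + Σ ν·ξ):
  V: 159 − 2(61.13) − 1(7.159) = 29.57
  R: 0 + 2(61.13) = 122.3
  Q: 0 + 2(7.159) = 14.32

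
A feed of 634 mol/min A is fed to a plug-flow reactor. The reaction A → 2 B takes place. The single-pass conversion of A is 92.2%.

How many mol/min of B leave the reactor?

A reacted = 0.922 × 634 = 584.5 mol/min; ν_A = −1, so ξ = 584.5/1 = 584.5 mol/min.
Outlet amounts (n = n₀ + ν ξ):
  A: 634 − 1(584.5) = 49.45
  B: 0 + 2(584.5) = 1169

1170 mol/min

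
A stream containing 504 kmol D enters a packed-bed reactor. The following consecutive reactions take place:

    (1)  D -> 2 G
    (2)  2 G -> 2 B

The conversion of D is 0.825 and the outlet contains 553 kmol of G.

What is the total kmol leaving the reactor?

920 kmol

Conversion of D: D consumed = 1ξ₁ = 0.825 × 504 → ξ₁ = 415.8 kmol.
G balance: n_G = 0 + 2ξ₁ − 2ξ₂ = 553 → ξ₂ = (2·415.8 − 553)/2 = 139.3 kmol.
Outlet amounts (n = n₀ + Σ ν·ξ):
  D: 504 − 1(415.8) = 88.2
  G: 0 + 2(415.8) − 2(139.3) = 553
  B: 0 + 2(139.3) = 278.6
Total out = 88.2 + 553 + 278.6 = 919.8 kmol.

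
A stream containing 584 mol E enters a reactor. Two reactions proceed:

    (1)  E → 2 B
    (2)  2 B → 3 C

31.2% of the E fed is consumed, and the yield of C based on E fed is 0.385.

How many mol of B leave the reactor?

Conversion of E: E consumed = 1ξ₁ = 0.312 × 584 → ξ₁ = 182.2 mol.
Yield of C: 3ξ₂ / 584 = 0.385 → ξ₂ = 74.95 mol.
Outlet amounts (n = n₀ + Σ ν·ξ):
  E: 584 − 1(182.2) = 401.8
  B: 0 + 2(182.2) − 2(74.95) = 214.5
  C: 0 + 3(74.95) = 224.8

215 mol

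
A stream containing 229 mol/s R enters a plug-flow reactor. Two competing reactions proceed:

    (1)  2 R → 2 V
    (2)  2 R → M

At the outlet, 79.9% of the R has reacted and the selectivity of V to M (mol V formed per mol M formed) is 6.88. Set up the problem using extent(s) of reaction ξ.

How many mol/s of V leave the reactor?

Conversion of R: R consumed = 0.799 × 229 = 183 mol/s = 2ξ₁ + 2ξ₂.
Selectivity: 2ξ₁ / (1ξ₂) = 6.88 → ξ₁ = 3.44 ξ₂.
Substitute: (2·3.44 + 2) ξ₂ = 183 → ξ₂ = 20.6 mol/s, ξ₁ = 70.88 mol/s.
Outlet amounts (n = n₀ + Σ ν·ξ):
  R: 229 − 2(70.88) − 2(20.6) = 46.03
  V: 0 + 2(70.88) = 141.8
  M: 0 + 1(20.6) = 20.6

142 mol/s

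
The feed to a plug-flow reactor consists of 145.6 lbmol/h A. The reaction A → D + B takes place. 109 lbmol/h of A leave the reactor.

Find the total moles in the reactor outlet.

182 lbmol/h

For A: n = n₀ − 1ξ → 109 = 145.6 − 1ξ, giving ξ = 36.6 lbmol/h.
Outlet amounts (n = n₀ + ν ξ):
  A: 145.6 − 1(36.6) = 109
  D: 0 + 1(36.6) = 36.6
  B: 0 + 1(36.6) = 36.6
Total out = 109 + 36.6 + 36.6 = 182.2 lbmol/h.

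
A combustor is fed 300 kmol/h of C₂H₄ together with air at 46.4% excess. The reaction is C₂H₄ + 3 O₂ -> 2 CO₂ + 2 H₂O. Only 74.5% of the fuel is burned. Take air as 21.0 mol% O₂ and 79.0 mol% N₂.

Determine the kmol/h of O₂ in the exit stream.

647 kmol/h

Stoichiometric O₂ = 3 × 300 = 900 kmol/h; O₂ fed = 900 × 1.464 = 1318 kmol/h.
N₂ fed = 1318 × 79/21 = 4957 kmol/h.
Fuel reacted = 0.745 × 300 → ξ = 223.5 kmol/h.
Outlet (n = n₀ + ν ξ):
  C₂H₄: 300 − 1(223.5) = 76.5
  O₂: 1318 − 3(223.5) = 647.1
  N₂: 4957 (inert)
  CO₂: 0 + 2(223.5) = 447
  H₂O: 0 + 2(223.5) = 447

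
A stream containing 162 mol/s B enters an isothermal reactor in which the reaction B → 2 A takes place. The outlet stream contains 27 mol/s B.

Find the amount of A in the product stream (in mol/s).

For B: n = n₀ − 1ξ → 27 = 162 − 1ξ, giving ξ = 135 mol/s.
Outlet amounts (n = n₀ + ν ξ):
  B: 162 − 1(135) = 27
  A: 0 + 2(135) = 270

270 mol/s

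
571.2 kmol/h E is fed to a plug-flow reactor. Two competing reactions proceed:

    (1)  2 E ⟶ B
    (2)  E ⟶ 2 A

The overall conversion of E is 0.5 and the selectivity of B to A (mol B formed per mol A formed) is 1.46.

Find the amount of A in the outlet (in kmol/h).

Conversion of E: E consumed = 0.5 × 571.2 = 285.6 kmol/h = 2ξ₁ + 1ξ₂.
Selectivity: 1ξ₁ / (2ξ₂) = 1.46 → ξ₁ = 2.92 ξ₂.
Substitute: (2·2.92 + 1) ξ₂ = 285.6 → ξ₂ = 41.75 kmol/h, ξ₁ = 121.9 kmol/h.
Outlet amounts (n = n₀ + Σ ν·ξ):
  E: 571.2 − 2(121.9) − 1(41.75) = 285.6
  B: 0 + 1(121.9) = 121.9
  A: 0 + 2(41.75) = 83.51

83.5 kmol/h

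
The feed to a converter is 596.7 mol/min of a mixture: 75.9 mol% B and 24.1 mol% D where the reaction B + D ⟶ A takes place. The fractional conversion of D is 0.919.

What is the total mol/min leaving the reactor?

465 mol/min

D reacted = 0.919 × 143.8 = 132.2 mol/min; ν_D = −1, so ξ = 132.2/1 = 132.2 mol/min.
Outlet amounts (n = n₀ + ν ξ):
  B: 452.9 − 1(132.2) = 320.7
  D: 143.8 − 1(132.2) = 11.65
  A: 0 + 1(132.2) = 132.2
Total out = 320.7 + 11.65 + 132.2 = 464.5 mol/min.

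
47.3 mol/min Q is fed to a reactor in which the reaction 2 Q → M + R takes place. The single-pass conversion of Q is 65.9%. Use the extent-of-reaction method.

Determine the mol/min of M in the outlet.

15.6 mol/min

Q reacted = 0.659 × 47.3 = 31.17 mol/min; ν_Q = −2, so ξ = 31.17/2 = 15.59 mol/min.
Outlet amounts (n = n₀ + ν ξ):
  Q: 47.3 − 2(15.59) = 16.13
  M: 0 + 1(15.59) = 15.59
  R: 0 + 1(15.59) = 15.59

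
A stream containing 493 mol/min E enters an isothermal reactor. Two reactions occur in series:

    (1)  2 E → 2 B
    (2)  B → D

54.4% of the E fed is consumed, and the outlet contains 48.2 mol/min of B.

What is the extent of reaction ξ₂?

Conversion of E: E consumed = 2ξ₁ = 0.544 × 493 → ξ₁ = 134.1 mol/min.
B balance: n_B = 0 + 2ξ₁ − 1ξ₂ = 48.2 → ξ₂ = (2·134.1 − 48.2)/1 = 220 mol/min.
Outlet amounts (n = n₀ + Σ ν·ξ):
  E: 493 − 2(134.1) = 224.8
  B: 0 + 2(134.1) − 1(220) = 48.2
  D: 0 + 1(220) = 220

ξ₂ = 220 mol/min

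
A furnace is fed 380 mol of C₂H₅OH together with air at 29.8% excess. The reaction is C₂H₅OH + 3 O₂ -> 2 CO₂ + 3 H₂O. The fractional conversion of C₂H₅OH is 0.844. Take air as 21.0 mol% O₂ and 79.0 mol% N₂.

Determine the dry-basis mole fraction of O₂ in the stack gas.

Stoichiometric O₂ = 3 × 380 = 1140 mol; O₂ fed = 1140 × 1.298 = 1480 mol.
N₂ fed = 1480 × 79/21 = 5567 mol.
Fuel reacted = 0.844 × 380 → ξ = 320.7 mol.
Outlet (n = n₀ + ν ξ):
  C₂H₅OH: 380 − 1(320.7) = 59.28
  O₂: 1480 − 3(320.7) = 517.6
  N₂: 5567 (inert)
  CO₂: 0 + 2(320.7) = 641.4
  H₂O: 0 + 3(320.7) = 962.2
Dry total = 6785 mol; y_O₂ (dry) = 517.6 / 6785 = 0.07628.

0.0763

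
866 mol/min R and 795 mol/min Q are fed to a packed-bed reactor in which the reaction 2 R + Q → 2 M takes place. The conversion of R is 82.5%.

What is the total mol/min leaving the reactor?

R reacted = 0.825 × 866 = 714.4 mol/min; ν_R = −2, so ξ = 714.4/2 = 357.2 mol/min.
Outlet amounts (n = n₀ + ν ξ):
  R: 866 − 2(357.2) = 151.6
  Q: 795 − 1(357.2) = 437.8
  M: 0 + 2(357.2) = 714.4
Total out = 151.6 + 437.8 + 714.4 = 1304 mol/min.

1300 mol/min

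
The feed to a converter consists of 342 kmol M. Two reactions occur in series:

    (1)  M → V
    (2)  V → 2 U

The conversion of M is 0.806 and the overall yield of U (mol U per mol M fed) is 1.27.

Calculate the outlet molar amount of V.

Conversion of M: M consumed = 1ξ₁ = 0.806 × 342 → ξ₁ = 275.7 kmol.
Yield of U: 2ξ₂ / 342 = 1.27 → ξ₂ = 217.2 kmol.
Outlet amounts (n = n₀ + Σ ν·ξ):
  M: 342 − 1(275.7) = 66.35
  V: 0 + 1(275.7) − 1(217.2) = 58.48
  U: 0 + 2(217.2) = 434.3

58.5 kmol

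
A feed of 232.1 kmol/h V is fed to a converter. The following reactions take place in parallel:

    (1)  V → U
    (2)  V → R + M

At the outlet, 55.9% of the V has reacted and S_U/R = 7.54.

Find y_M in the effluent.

0.0614

Conversion of V: V consumed = 0.559 × 232.1 = 129.7 kmol/h = 1ξ₁ + 1ξ₂.
Selectivity: 1ξ₁ / (1ξ₂) = 7.54 → ξ₁ = 7.54 ξ₂.
Substitute: (1·7.54 + 1) ξ₂ = 129.7 → ξ₂ = 15.19 kmol/h, ξ₁ = 114.6 kmol/h.
Outlet amounts (n = n₀ + Σ ν·ξ):
  V: 232.1 − 1(114.6) − 1(15.19) = 102.4
  U: 0 + 1(114.6) = 114.6
  R: 0 + 1(15.19) = 15.19
  M: 0 + 1(15.19) = 15.19
Total out = 247.3 kmol/h; y_M = 15.19 / 247.3 = 0.06144.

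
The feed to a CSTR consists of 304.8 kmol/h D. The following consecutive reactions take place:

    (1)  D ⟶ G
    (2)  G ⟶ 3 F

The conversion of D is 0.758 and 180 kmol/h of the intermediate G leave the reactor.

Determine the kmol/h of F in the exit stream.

153 kmol/h

Conversion of D: D consumed = 1ξ₁ = 0.758 × 304.8 → ξ₁ = 231 kmol/h.
G balance: n_G = 0 + 1ξ₁ − 1ξ₂ = 180 → ξ₂ = (1·231 − 180)/1 = 51.04 kmol/h.
Outlet amounts (n = n₀ + Σ ν·ξ):
  D: 304.8 − 1(231) = 73.76
  G: 0 + 1(231) − 1(51.04) = 180
  F: 0 + 3(51.04) = 153.1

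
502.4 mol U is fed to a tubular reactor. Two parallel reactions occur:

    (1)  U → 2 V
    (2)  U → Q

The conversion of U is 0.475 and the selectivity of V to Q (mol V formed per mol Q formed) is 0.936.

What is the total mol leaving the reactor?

578 mol

Conversion of U: U consumed = 0.475 × 502.4 = 238.6 mol = 1ξ₁ + 1ξ₂.
Selectivity: 2ξ₁ / (1ξ₂) = 0.936 → ξ₁ = 0.468 ξ₂.
Substitute: (1·0.468 + 1) ξ₂ = 238.6 → ξ₂ = 162.6 mol, ξ₁ = 76.08 mol.
Outlet amounts (n = n₀ + Σ ν·ξ):
  U: 502.4 − 1(76.08) − 1(162.6) = 263.8
  V: 0 + 2(76.08) = 152.2
  Q: 0 + 1(162.6) = 162.6
Total out = 263.8 + 152.2 + 162.6 = 578.5 mol.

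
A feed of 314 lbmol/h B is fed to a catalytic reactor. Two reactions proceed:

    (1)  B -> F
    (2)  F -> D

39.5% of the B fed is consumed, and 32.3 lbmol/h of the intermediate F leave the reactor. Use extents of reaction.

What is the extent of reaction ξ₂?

Conversion of B: B consumed = 1ξ₁ = 0.395 × 314 → ξ₁ = 124 lbmol/h.
F balance: n_F = 0 + 1ξ₁ − 1ξ₂ = 32.3 → ξ₂ = (1·124 − 32.3)/1 = 91.73 lbmol/h.
Outlet amounts (n = n₀ + Σ ν·ξ):
  B: 314 − 1(124) = 190
  F: 0 + 1(124) − 1(91.73) = 32.3
  D: 0 + 1(91.73) = 91.73

ξ₂ = 91.7 lbmol/h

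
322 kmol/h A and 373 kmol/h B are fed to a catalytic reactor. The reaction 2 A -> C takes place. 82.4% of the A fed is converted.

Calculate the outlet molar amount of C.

A reacted = 0.824 × 322 = 265.3 kmol/h; ν_A = −2, so ξ = 265.3/2 = 132.7 kmol/h.
Outlet amounts (n = n₀ + ν ξ):
  A: 322 − 2(132.7) = 56.67
  C: 0 + 1(132.7) = 132.7
  B: 373 (inert)

133 kmol/h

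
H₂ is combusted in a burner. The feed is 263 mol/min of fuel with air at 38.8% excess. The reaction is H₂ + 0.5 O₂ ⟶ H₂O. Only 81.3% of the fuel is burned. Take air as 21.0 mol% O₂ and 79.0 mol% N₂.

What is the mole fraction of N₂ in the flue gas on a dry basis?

Stoichiometric O₂ = 0.5 × 263 = 131.5 mol/min; O₂ fed = 131.5 × 1.388 = 182.5 mol/min.
N₂ fed = 182.5 × 79/21 = 686.6 mol/min.
Fuel reacted = 0.813 × 263 → ξ = 213.8 mol/min.
Outlet (n = n₀ + ν ξ):
  H₂: 263 − 1(213.8) = 49.18
  O₂: 182.5 − 0.5(213.8) = 75.61
  N₂: 686.6 (inert)
  H₂O: 0 + 1(213.8) = 213.8
Dry total = 811.4 mol/min; y_N₂ (dry) = 686.6 / 811.4 = 0.8462.

0.846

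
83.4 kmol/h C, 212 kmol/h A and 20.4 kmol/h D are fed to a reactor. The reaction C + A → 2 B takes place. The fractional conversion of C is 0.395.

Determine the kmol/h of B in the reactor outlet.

C reacted = 0.395 × 83.4 = 32.94 kmol/h; ν_C = −1, so ξ = 32.94/1 = 32.94 kmol/h.
Outlet amounts (n = n₀ + ν ξ):
  C: 83.4 − 1(32.94) = 50.46
  A: 212 − 1(32.94) = 179.1
  B: 0 + 2(32.94) = 65.89
  D: 20.4 (inert)

65.9 kmol/h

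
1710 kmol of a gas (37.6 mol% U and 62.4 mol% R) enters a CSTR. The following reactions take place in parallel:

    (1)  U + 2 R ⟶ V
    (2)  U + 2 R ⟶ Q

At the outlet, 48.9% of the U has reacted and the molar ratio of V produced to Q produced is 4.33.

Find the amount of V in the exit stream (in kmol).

Conversion of U: U consumed = 0.489 × 643 = 314.4 kmol = 1ξ₁ + 1ξ₂.
Selectivity: 1ξ₁ / (1ξ₂) = 4.33 → ξ₁ = 4.33 ξ₂.
Substitute: (1·4.33 + 1) ξ₂ = 314.4 → ξ₂ = 58.99 kmol, ξ₁ = 255.4 kmol.
Outlet amounts (n = n₀ + Σ ν·ξ):
  U: 643 − 1(255.4) − 1(58.99) = 328.6
  R: 1067 − 2(255.4) − 2(58.99) = 438.2
  V: 0 + 1(255.4) = 255.4
  Q: 0 + 1(58.99) = 58.99

255 kmol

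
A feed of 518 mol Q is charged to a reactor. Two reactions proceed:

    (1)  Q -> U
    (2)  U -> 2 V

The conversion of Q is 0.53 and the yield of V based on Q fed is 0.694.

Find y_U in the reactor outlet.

Conversion of Q: Q consumed = 1ξ₁ = 0.53 × 518 → ξ₁ = 274.5 mol.
Yield of V: 2ξ₂ / 518 = 0.694 → ξ₂ = 179.7 mol.
Outlet amounts (n = n₀ + Σ ν·ξ):
  Q: 518 − 1(274.5) = 243.5
  U: 0 + 1(274.5) − 1(179.7) = 94.79
  V: 0 + 2(179.7) = 359.5
Total out = 697.7 mol; y_U = 94.79 / 697.7 = 0.1359.

0.136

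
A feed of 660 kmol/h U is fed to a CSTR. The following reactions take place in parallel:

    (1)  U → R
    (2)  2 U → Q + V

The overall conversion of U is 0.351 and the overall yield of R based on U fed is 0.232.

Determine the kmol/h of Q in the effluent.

39.3 kmol/h

Yield of R: 1ξ₁ / 660 = 0.232 → ξ₁ = 153.1 kmol/h.
Conversion of U: 1ξ₁ + 2ξ₂ = 0.351 × 660 = 231.7 → ξ₂ = 39.27 kmol/h.
Outlet amounts (n = n₀ + Σ ν·ξ):
  U: 660 − 1(153.1) − 2(39.27) = 428.3
  R: 0 + 1(153.1) = 153.1
  Q: 0 + 1(39.27) = 39.27
  V: 0 + 1(39.27) = 39.27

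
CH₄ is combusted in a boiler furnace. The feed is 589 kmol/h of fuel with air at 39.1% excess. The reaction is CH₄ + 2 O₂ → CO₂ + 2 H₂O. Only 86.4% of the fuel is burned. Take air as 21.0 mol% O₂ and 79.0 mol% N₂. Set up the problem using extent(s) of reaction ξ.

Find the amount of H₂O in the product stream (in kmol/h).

1020 kmol/h

Stoichiometric O₂ = 2 × 589 = 1178 kmol/h; O₂ fed = 1178 × 1.391 = 1639 kmol/h.
N₂ fed = 1639 × 79/21 = 6164 kmol/h.
Fuel reacted = 0.864 × 589 → ξ = 508.9 kmol/h.
Outlet (n = n₀ + ν ξ):
  CH₄: 589 − 1(508.9) = 80.1
  O₂: 1639 − 2(508.9) = 620.8
  N₂: 6164 (inert)
  CO₂: 0 + 1(508.9) = 508.9
  H₂O: 0 + 2(508.9) = 1018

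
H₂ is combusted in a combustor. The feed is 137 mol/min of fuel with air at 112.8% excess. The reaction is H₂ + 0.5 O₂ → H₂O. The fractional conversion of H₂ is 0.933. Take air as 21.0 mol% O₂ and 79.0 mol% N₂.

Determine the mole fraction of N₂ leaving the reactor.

0.715

Stoichiometric O₂ = 0.5 × 137 = 68.5 mol/min; O₂ fed = 68.5 × 2.128 = 145.8 mol/min.
N₂ fed = 145.8 × 79/21 = 548.4 mol/min.
Fuel reacted = 0.933 × 137 → ξ = 127.8 mol/min.
Outlet (n = n₀ + ν ξ):
  H₂: 137 − 1(127.8) = 9.179
  O₂: 145.8 − 0.5(127.8) = 81.86
  N₂: 548.4 (inert)
  H₂O: 0 + 1(127.8) = 127.8
Total out = 767.2 mol/min; y_N₂ = 548.4 / 767.2 = 0.7147.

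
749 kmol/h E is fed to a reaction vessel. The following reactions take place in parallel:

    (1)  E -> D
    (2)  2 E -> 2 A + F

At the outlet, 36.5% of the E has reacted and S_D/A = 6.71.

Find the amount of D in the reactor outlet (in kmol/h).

Conversion of E: E consumed = 0.365 × 749 = 273.4 kmol/h = 1ξ₁ + 2ξ₂.
Selectivity: 1ξ₁ / (2ξ₂) = 6.71 → ξ₁ = 13.42 ξ₂.
Substitute: (1·13.42 + 2) ξ₂ = 273.4 → ξ₂ = 17.73 kmol/h, ξ₁ = 237.9 kmol/h.
Outlet amounts (n = n₀ + Σ ν·ξ):
  E: 749 − 1(237.9) − 2(17.73) = 475.6
  D: 0 + 1(237.9) = 237.9
  A: 0 + 2(17.73) = 35.46
  F: 0 + 1(17.73) = 17.73

238 kmol/h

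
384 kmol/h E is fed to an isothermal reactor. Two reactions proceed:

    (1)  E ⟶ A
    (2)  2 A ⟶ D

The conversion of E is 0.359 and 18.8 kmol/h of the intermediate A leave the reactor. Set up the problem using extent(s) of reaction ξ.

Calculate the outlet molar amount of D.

59.5 kmol/h

Conversion of E: E consumed = 1ξ₁ = 0.359 × 384 → ξ₁ = 137.9 kmol/h.
A balance: n_A = 0 + 1ξ₁ − 2ξ₂ = 18.8 → ξ₂ = (1·137.9 − 18.8)/2 = 59.53 kmol/h.
Outlet amounts (n = n₀ + Σ ν·ξ):
  E: 384 − 1(137.9) = 246.1
  A: 0 + 1(137.9) − 2(59.53) = 18.8
  D: 0 + 1(59.53) = 59.53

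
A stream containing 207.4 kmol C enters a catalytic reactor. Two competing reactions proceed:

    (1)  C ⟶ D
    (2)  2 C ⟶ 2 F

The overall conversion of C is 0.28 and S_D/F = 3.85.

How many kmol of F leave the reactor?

12 kmol

Conversion of C: C consumed = 0.28 × 207.4 = 58.07 kmol = 1ξ₁ + 2ξ₂.
Selectivity: 1ξ₁ / (2ξ₂) = 3.85 → ξ₁ = 7.7 ξ₂.
Substitute: (1·7.7 + 2) ξ₂ = 58.07 → ξ₂ = 5.987 kmol, ξ₁ = 46.1 kmol.
Outlet amounts (n = n₀ + Σ ν·ξ):
  C: 207.4 − 1(46.1) − 2(5.987) = 149.3
  D: 0 + 1(46.1) = 46.1
  F: 0 + 2(5.987) = 11.97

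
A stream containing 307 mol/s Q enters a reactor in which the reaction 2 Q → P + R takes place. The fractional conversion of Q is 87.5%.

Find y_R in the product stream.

Q reacted = 0.875 × 307 = 268.6 mol/s; ν_Q = −2, so ξ = 268.6/2 = 134.3 mol/s.
Outlet amounts (n = n₀ + ν ξ):
  Q: 307 − 2(134.3) = 38.38
  P: 0 + 1(134.3) = 134.3
  R: 0 + 1(134.3) = 134.3
Total out = 307 mol/s; y_R = 134.3 / 307 = 0.4375.

0.438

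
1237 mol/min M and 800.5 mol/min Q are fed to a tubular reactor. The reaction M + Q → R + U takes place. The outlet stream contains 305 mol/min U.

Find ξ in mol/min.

ξ = 305 mol/min

For U: n = n₀ + 1ξ → 305 = 0 + 1ξ, giving ξ = 305 mol/min.
Outlet amounts (n = n₀ + ν ξ):
  M: 1237 − 1(305) = 932
  Q: 800.5 − 1(305) = 495.5
  R: 0 + 1(305) = 305
  U: 0 + 1(305) = 305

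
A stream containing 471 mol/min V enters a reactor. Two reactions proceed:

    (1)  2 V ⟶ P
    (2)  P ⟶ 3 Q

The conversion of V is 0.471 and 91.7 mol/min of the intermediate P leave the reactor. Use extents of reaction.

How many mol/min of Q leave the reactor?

57.7 mol/min

Conversion of V: V consumed = 2ξ₁ = 0.471 × 471 → ξ₁ = 110.9 mol/min.
P balance: n_P = 0 + 1ξ₁ − 1ξ₂ = 91.7 → ξ₂ = (1·110.9 − 91.7)/1 = 19.22 mol/min.
Outlet amounts (n = n₀ + Σ ν·ξ):
  V: 471 − 2(110.9) = 249.2
  P: 0 + 1(110.9) − 1(19.22) = 91.7
  Q: 0 + 3(19.22) = 57.66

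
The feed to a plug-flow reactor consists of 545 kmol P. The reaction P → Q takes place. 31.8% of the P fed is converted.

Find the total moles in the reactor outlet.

P reacted = 0.318 × 545 = 173.3 kmol; ν_P = −1, so ξ = 173.3/1 = 173.3 kmol.
Outlet amounts (n = n₀ + ν ξ):
  P: 545 − 1(173.3) = 371.7
  Q: 0 + 1(173.3) = 173.3
Total out = 371.7 + 173.3 = 545 kmol.

545 kmol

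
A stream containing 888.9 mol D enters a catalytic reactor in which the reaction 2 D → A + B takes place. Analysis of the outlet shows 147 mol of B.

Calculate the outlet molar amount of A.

For B: n = n₀ + 1ξ → 147 = 0 + 1ξ, giving ξ = 147 mol.
Outlet amounts (n = n₀ + ν ξ):
  D: 888.9 − 2(147) = 594.9
  A: 0 + 1(147) = 147
  B: 0 + 1(147) = 147

147 mol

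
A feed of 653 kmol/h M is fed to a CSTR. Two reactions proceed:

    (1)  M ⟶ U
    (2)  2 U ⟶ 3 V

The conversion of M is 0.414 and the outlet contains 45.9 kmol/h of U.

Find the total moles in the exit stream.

765 kmol/h

Conversion of M: M consumed = 1ξ₁ = 0.414 × 653 → ξ₁ = 270.3 kmol/h.
U balance: n_U = 0 + 1ξ₁ − 2ξ₂ = 45.9 → ξ₂ = (1·270.3 − 45.9)/2 = 112.2 kmol/h.
Outlet amounts (n = n₀ + Σ ν·ξ):
  M: 653 − 1(270.3) = 382.7
  U: 0 + 1(270.3) − 2(112.2) = 45.9
  V: 0 + 3(112.2) = 336.7
Total out = 382.7 + 45.9 + 336.7 = 765.2 kmol/h.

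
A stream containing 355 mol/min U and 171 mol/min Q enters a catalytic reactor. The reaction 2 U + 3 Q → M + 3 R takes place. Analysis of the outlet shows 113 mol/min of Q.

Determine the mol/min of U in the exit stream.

316 mol/min

For Q: n = n₀ − 3ξ → 113 = 171 − 3ξ, giving ξ = 19.33 mol/min.
Outlet amounts (n = n₀ + ν ξ):
  U: 355 − 2(19.33) = 316.3
  Q: 171 − 3(19.33) = 113
  M: 0 + 1(19.33) = 19.33
  R: 0 + 3(19.33) = 58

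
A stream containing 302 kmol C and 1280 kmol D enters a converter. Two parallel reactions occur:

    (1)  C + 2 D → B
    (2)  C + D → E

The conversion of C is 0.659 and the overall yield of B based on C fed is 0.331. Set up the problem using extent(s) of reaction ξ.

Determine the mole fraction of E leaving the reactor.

Yield of B: 1ξ₁ / 302 = 0.331 → ξ₁ = 99.96 kmol.
Conversion of C: 1ξ₁ + 1ξ₂ = 0.659 × 302 = 199 → ξ₂ = 99.06 kmol.
Outlet amounts (n = n₀ + Σ ν·ξ):
  C: 302 − 1(99.96) − 1(99.06) = 103
  D: 1280 − 2(99.96) − 1(99.06) = 981
  B: 0 + 1(99.96) = 99.96
  E: 0 + 1(99.06) = 99.06
Total out = 1283 kmol; y_E = 99.06 / 1283 = 0.07721.

0.0772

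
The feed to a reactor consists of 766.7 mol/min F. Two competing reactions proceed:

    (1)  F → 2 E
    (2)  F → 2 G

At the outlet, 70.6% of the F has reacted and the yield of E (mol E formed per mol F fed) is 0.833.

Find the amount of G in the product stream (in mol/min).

Yield of E: 2ξ₁ / 766.7 = 0.833 → ξ₁ = 319.3 mol/min.
Conversion of F: 1ξ₁ + 1ξ₂ = 0.706 × 766.7 = 541.3 → ξ₂ = 222 mol/min.
Outlet amounts (n = n₀ + Σ ν·ξ):
  F: 766.7 − 1(319.3) − 1(222) = 225.4
  E: 0 + 2(319.3) = 638.7
  G: 0 + 2(222) = 443.9

444 mol/min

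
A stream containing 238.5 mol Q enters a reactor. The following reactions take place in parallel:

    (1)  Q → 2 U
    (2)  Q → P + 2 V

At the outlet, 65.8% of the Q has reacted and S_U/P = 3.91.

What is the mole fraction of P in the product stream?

0.118

Conversion of Q: Q consumed = 0.658 × 238.5 = 156.9 mol = 1ξ₁ + 1ξ₂.
Selectivity: 2ξ₁ / (1ξ₂) = 3.91 → ξ₁ = 1.955 ξ₂.
Substitute: (1·1.955 + 1) ξ₂ = 156.9 → ξ₂ = 53.11 mol, ξ₁ = 103.8 mol.
Outlet amounts (n = n₀ + Σ ν·ξ):
  Q: 238.5 − 1(103.8) − 1(53.11) = 81.57
  U: 0 + 2(103.8) = 207.7
  P: 0 + 1(53.11) = 53.11
  V: 0 + 2(53.11) = 106.2
Total out = 448.5 mol; y_P = 53.11 / 448.5 = 0.1184.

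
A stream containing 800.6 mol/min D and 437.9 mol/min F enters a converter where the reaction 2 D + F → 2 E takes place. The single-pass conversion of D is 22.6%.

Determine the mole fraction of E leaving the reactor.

0.158

D reacted = 0.226 × 800.6 = 180.9 mol/min; ν_D = −2, so ξ = 180.9/2 = 90.47 mol/min.
Outlet amounts (n = n₀ + ν ξ):
  D: 800.6 − 2(90.47) = 619.7
  F: 437.9 − 1(90.47) = 347.4
  E: 0 + 2(90.47) = 180.9
Total out = 1148 mol/min; y_E = 180.9 / 1148 = 0.1576.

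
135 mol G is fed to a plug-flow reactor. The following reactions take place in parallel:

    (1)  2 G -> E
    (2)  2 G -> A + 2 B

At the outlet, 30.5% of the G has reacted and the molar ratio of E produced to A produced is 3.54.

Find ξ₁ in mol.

ξ₁ = 16.1 mol

Conversion of G: G consumed = 0.305 × 135 = 41.17 mol = 2ξ₁ + 2ξ₂.
Selectivity: 1ξ₁ / (1ξ₂) = 3.54 → ξ₁ = 3.54 ξ₂.
Substitute: (2·3.54 + 2) ξ₂ = 41.17 → ξ₂ = 4.535 mol, ξ₁ = 16.05 mol.
Outlet amounts (n = n₀ + Σ ν·ξ):
  G: 135 − 2(16.05) − 2(4.535) = 93.83
  E: 0 + 1(16.05) = 16.05
  A: 0 + 1(4.535) = 4.535
  B: 0 + 2(4.535) = 9.069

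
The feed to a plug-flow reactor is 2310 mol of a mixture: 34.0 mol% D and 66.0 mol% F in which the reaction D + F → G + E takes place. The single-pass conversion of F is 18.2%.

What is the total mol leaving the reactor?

2310 mol

F reacted = 0.182 × 1525 = 277.5 mol; ν_F = −1, so ξ = 277.5/1 = 277.5 mol.
Outlet amounts (n = n₀ + ν ξ):
  D: 785.4 − 1(277.5) = 507.9
  F: 1525 − 1(277.5) = 1247
  G: 0 + 1(277.5) = 277.5
  E: 0 + 1(277.5) = 277.5
Total out = 507.9 + 1247 + 277.5 + 277.5 = 2310 mol.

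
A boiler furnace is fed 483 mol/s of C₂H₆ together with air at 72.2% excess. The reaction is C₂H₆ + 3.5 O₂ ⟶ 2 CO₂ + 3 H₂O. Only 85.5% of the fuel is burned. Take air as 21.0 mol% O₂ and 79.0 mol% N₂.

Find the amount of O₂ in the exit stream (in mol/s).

Stoichiometric O₂ = 3.5 × 483 = 1690 mol/s; O₂ fed = 1690 × 1.722 = 2911 mol/s.
N₂ fed = 2911 × 79/21 = 10950 mol/s.
Fuel reacted = 0.855 × 483 → ξ = 413 mol/s.
Outlet (n = n₀ + ν ξ):
  C₂H₆: 483 − 1(413) = 70.04
  O₂: 2911 − 3.5(413) = 1466
  N₂: 10950 (inert)
  CO₂: 0 + 2(413) = 825.9
  H₂O: 0 + 3(413) = 1239

1470 mol/s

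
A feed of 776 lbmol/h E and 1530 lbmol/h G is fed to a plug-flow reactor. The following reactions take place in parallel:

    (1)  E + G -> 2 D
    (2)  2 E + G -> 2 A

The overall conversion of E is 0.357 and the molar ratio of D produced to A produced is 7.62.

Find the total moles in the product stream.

2280 lbmol/h

Conversion of E: E consumed = 0.357 × 776 = 277 lbmol/h = 1ξ₁ + 2ξ₂.
Selectivity: 2ξ₁ / (2ξ₂) = 7.62 → ξ₁ = 7.62 ξ₂.
Substitute: (1·7.62 + 2) ξ₂ = 277 → ξ₂ = 28.8 lbmol/h, ξ₁ = 219.4 lbmol/h.
Outlet amounts (n = n₀ + Σ ν·ξ):
  E: 776 − 1(219.4) − 2(28.8) = 499
  G: 1530 − 1(219.4) − 1(28.8) = 1282
  D: 0 + 2(219.4) = 438.9
  A: 0 + 2(28.8) = 57.6
Total out = 499 + 1282 + 438.9 + 57.6 = 2277 lbmol/h.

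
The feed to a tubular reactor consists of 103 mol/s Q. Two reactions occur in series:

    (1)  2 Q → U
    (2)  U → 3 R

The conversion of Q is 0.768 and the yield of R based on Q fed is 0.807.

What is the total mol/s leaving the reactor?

Conversion of Q: Q consumed = 2ξ₁ = 0.768 × 103 → ξ₁ = 39.55 mol/s.
Yield of R: 3ξ₂ / 103 = 0.807 → ξ₂ = 27.71 mol/s.
Outlet amounts (n = n₀ + Σ ν·ξ):
  Q: 103 − 2(39.55) = 23.9
  U: 0 + 1(39.55) − 1(27.71) = 11.84
  R: 0 + 3(27.71) = 83.12
Total out = 23.9 + 11.84 + 83.12 = 118.9 mol/s.

119 mol/s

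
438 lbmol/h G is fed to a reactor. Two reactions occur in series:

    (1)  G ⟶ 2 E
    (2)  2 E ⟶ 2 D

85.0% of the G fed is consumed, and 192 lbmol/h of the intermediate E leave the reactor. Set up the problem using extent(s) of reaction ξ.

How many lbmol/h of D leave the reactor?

Conversion of G: G consumed = 1ξ₁ = 0.85 × 438 → ξ₁ = 372.3 lbmol/h.
E balance: n_E = 0 + 2ξ₁ − 2ξ₂ = 192 → ξ₂ = (2·372.3 − 192)/2 = 276.3 lbmol/h.
Outlet amounts (n = n₀ + Σ ν·ξ):
  G: 438 − 1(372.3) = 65.7
  E: 0 + 2(372.3) − 2(276.3) = 192
  D: 0 + 2(276.3) = 552.6

553 lbmol/h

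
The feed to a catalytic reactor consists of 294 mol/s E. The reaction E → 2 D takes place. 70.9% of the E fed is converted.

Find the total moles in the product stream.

E reacted = 0.709 × 294 = 208.4 mol/s; ν_E = −1, so ξ = 208.4/1 = 208.4 mol/s.
Outlet amounts (n = n₀ + ν ξ):
  E: 294 − 1(208.4) = 85.55
  D: 0 + 2(208.4) = 416.9
Total out = 85.55 + 416.9 = 502.4 mol/s.

502 mol/s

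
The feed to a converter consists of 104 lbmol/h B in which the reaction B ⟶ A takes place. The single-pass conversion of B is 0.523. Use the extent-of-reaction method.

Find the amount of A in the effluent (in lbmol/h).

B reacted = 0.523 × 104 = 54.39 lbmol/h; ν_B = −1, so ξ = 54.39/1 = 54.39 lbmol/h.
Outlet amounts (n = n₀ + ν ξ):
  B: 104 − 1(54.39) = 49.61
  A: 0 + 1(54.39) = 54.39

54.4 lbmol/h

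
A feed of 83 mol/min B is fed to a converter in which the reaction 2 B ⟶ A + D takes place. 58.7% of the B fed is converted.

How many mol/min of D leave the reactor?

24.4 mol/min

B reacted = 0.587 × 83 = 48.72 mol/min; ν_B = −2, so ξ = 48.72/2 = 24.36 mol/min.
Outlet amounts (n = n₀ + ν ξ):
  B: 83 − 2(24.36) = 34.28
  A: 0 + 1(24.36) = 24.36
  D: 0 + 1(24.36) = 24.36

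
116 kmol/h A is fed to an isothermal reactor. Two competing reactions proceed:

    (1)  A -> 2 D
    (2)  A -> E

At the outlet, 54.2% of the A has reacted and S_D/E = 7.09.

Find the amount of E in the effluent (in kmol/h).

13.8 kmol/h

Conversion of A: A consumed = 0.542 × 116 = 62.87 kmol/h = 1ξ₁ + 1ξ₂.
Selectivity: 2ξ₁ / (1ξ₂) = 7.09 → ξ₁ = 3.545 ξ₂.
Substitute: (1·3.545 + 1) ξ₂ = 62.87 → ξ₂ = 13.83 kmol/h, ξ₁ = 49.04 kmol/h.
Outlet amounts (n = n₀ + Σ ν·ξ):
  A: 116 − 1(49.04) − 1(13.83) = 53.13
  D: 0 + 2(49.04) = 98.08
  E: 0 + 1(13.83) = 13.83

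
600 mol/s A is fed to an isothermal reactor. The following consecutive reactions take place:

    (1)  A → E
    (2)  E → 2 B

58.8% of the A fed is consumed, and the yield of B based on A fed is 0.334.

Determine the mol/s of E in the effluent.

253 mol/s

Conversion of A: A consumed = 1ξ₁ = 0.588 × 600 → ξ₁ = 352.8 mol/s.
Yield of B: 2ξ₂ / 600 = 0.334 → ξ₂ = 100.2 mol/s.
Outlet amounts (n = n₀ + Σ ν·ξ):
  A: 600 − 1(352.8) = 247.2
  E: 0 + 1(352.8) − 1(100.2) = 252.6
  B: 0 + 2(100.2) = 200.4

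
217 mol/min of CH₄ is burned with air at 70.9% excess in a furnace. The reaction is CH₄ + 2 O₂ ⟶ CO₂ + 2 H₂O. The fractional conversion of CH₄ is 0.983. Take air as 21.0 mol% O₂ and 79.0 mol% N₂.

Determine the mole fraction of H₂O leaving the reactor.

Stoichiometric O₂ = 2 × 217 = 434 mol/min; O₂ fed = 434 × 1.709 = 741.7 mol/min.
N₂ fed = 741.7 × 79/21 = 2790 mol/min.
Fuel reacted = 0.983 × 217 → ξ = 213.3 mol/min.
Outlet (n = n₀ + ν ξ):
  CH₄: 217 − 1(213.3) = 3.689
  O₂: 741.7 − 2(213.3) = 315.1
  N₂: 2790 (inert)
  CO₂: 0 + 1(213.3) = 213.3
  H₂O: 0 + 2(213.3) = 426.6
Total out = 3749 mol/min; y_H₂O = 426.6 / 3749 = 0.1138.

0.114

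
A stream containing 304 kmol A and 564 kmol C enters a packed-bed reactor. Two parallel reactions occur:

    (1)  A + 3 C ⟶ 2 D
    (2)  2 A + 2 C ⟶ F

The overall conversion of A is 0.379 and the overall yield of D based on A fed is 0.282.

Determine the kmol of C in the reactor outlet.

Yield of D: 2ξ₁ / 304 = 0.282 → ξ₁ = 42.86 kmol.
Conversion of A: 1ξ₁ + 2ξ₂ = 0.379 × 304 = 115.2 → ξ₂ = 36.18 kmol.
Outlet amounts (n = n₀ + Σ ν·ξ):
  A: 304 − 1(42.86) − 2(36.18) = 188.8
  C: 564 − 3(42.86) − 2(36.18) = 363.1
  D: 0 + 2(42.86) = 85.73
  F: 0 + 1(36.18) = 36.18

363 kmol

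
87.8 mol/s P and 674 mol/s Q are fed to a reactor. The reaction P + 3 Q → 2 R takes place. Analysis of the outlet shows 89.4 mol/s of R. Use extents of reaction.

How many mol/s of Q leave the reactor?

For R: n = n₀ + 2ξ → 89.4 = 0 + 2ξ, giving ξ = 44.7 mol/s.
Outlet amounts (n = n₀ + ν ξ):
  P: 87.8 − 1(44.7) = 43.1
  Q: 674 − 3(44.7) = 539.9
  R: 0 + 2(44.7) = 89.4

540 mol/s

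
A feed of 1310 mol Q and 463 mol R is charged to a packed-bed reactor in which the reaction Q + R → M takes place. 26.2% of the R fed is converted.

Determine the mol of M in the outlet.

121 mol

R reacted = 0.262 × 463 = 121.3 mol; ν_R = −1, so ξ = 121.3/1 = 121.3 mol.
Outlet amounts (n = n₀ + ν ξ):
  Q: 1310 − 1(121.3) = 1189
  R: 463 − 1(121.3) = 341.7
  M: 0 + 1(121.3) = 121.3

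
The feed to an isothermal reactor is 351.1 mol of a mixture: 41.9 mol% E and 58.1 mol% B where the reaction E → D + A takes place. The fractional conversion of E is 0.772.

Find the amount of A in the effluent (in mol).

114 mol

E reacted = 0.772 × 147.1 = 113.6 mol; ν_E = −1, so ξ = 113.6/1 = 113.6 mol.
Outlet amounts (n = n₀ + ν ξ):
  E: 147.1 − 1(113.6) = 33.54
  D: 0 + 1(113.6) = 113.6
  A: 0 + 1(113.6) = 113.6
  B: 204 (inert)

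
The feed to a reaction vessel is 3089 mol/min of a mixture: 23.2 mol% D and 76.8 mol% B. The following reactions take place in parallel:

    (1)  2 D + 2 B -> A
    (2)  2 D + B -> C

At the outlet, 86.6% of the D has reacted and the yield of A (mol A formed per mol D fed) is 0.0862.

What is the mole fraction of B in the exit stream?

0.831

Yield of A: 1ξ₁ / 716.6 = 0.0862 → ξ₁ = 61.78 mol/min.
Conversion of D: 2ξ₁ + 2ξ₂ = 0.866 × 716.6 = 620.6 → ξ₂ = 248.5 mol/min.
Outlet amounts (n = n₀ + Σ ν·ξ):
  D: 716.6 − 2(61.78) − 2(248.5) = 96.03
  B: 2372 − 2(61.78) − 1(248.5) = 2000
  A: 0 + 1(61.78) = 61.78
  C: 0 + 1(248.5) = 248.5
Total out = 2407 mol/min; y_B = 2000 / 2407 = 0.8312.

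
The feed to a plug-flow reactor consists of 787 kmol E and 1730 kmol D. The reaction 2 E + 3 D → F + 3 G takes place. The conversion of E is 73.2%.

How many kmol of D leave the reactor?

866 kmol

E reacted = 0.732 × 787 = 576.1 kmol; ν_E = −2, so ξ = 576.1/2 = 288 kmol.
Outlet amounts (n = n₀ + ν ξ):
  E: 787 − 2(288) = 210.9
  D: 1730 − 3(288) = 865.9
  F: 0 + 1(288) = 288
  G: 0 + 3(288) = 864.1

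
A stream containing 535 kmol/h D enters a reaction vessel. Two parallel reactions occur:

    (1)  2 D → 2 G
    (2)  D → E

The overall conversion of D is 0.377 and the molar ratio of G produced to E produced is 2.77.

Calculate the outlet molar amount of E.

53.5 kmol/h

Conversion of D: D consumed = 0.377 × 535 = 201.7 kmol/h = 2ξ₁ + 1ξ₂.
Selectivity: 2ξ₁ / (1ξ₂) = 2.77 → ξ₁ = 1.385 ξ₂.
Substitute: (2·1.385 + 1) ξ₂ = 201.7 → ξ₂ = 53.5 kmol/h, ξ₁ = 74.1 kmol/h.
Outlet amounts (n = n₀ + Σ ν·ξ):
  D: 535 − 2(74.1) − 1(53.5) = 333.3
  G: 0 + 2(74.1) = 148.2
  E: 0 + 1(53.5) = 53.5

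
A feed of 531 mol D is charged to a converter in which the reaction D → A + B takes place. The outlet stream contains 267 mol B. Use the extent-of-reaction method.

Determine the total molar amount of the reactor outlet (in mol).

798 mol

For B: n = n₀ + 1ξ → 267 = 0 + 1ξ, giving ξ = 267 mol.
Outlet amounts (n = n₀ + ν ξ):
  D: 531 − 1(267) = 264
  A: 0 + 1(267) = 267
  B: 0 + 1(267) = 267
Total out = 264 + 267 + 267 = 798 mol.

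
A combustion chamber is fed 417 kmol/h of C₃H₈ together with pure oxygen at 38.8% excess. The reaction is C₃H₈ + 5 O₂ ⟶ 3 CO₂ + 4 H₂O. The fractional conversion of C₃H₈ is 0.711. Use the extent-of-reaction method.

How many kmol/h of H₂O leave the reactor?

1190 kmol/h

Stoichiometric O₂ = 5 × 417 = 2085 kmol/h; O₂ fed = 2085 × 1.388 = 2894 kmol/h.
Fuel reacted = 0.711 × 417 → ξ = 296.5 kmol/h.
Outlet (n = n₀ + ν ξ):
  C₃H₈: 417 − 1(296.5) = 120.5
  O₂: 2894 − 5(296.5) = 1412
  CO₂: 0 + 3(296.5) = 889.5
  H₂O: 0 + 4(296.5) = 1186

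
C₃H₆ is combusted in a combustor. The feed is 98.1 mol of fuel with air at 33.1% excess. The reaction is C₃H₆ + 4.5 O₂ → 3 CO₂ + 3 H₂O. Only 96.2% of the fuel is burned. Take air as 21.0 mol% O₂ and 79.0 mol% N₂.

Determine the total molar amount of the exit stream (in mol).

2940 mol

Stoichiometric O₂ = 4.5 × 98.1 = 441.4 mol; O₂ fed = 441.4 × 1.331 = 587.6 mol.
N₂ fed = 587.6 × 79/21 = 2210 mol.
Fuel reacted = 0.962 × 98.1 → ξ = 94.37 mol.
Outlet (n = n₀ + ν ξ):
  C₃H₆: 98.1 − 1(94.37) = 3.728
  O₂: 587.6 − 4.5(94.37) = 162.9
  N₂: 2210 (inert)
  CO₂: 0 + 3(94.37) = 283.1
  H₂O: 0 + 3(94.37) = 283.1
Total out = 3.728 + 162.9 + 2210 + 283.1 + 283.1 = 2943 mol.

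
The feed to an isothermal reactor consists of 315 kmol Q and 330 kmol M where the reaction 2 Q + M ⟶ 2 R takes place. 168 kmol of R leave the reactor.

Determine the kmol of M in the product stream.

246 kmol

For R: n = n₀ + 2ξ → 168 = 0 + 2ξ, giving ξ = 84 kmol.
Outlet amounts (n = n₀ + ν ξ):
  Q: 315 − 2(84) = 147
  M: 330 − 1(84) = 246
  R: 0 + 2(84) = 168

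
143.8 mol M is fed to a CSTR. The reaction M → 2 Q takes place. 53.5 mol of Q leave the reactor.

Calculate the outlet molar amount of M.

117 mol

For Q: n = n₀ + 2ξ → 53.5 = 0 + 2ξ, giving ξ = 26.75 mol.
Outlet amounts (n = n₀ + ν ξ):
  M: 143.8 − 1(26.75) = 117.1
  Q: 0 + 2(26.75) = 53.5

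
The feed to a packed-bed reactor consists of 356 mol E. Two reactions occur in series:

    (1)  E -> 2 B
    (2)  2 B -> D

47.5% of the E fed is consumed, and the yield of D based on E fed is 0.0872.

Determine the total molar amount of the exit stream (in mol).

494 mol

Conversion of E: E consumed = 1ξ₁ = 0.475 × 356 → ξ₁ = 169.1 mol.
Yield of D: 1ξ₂ / 356 = 0.0872 → ξ₂ = 31.04 mol.
Outlet amounts (n = n₀ + Σ ν·ξ):
  E: 356 − 1(169.1) = 186.9
  B: 0 + 2(169.1) − 2(31.04) = 276.1
  D: 0 + 1(31.04) = 31.04
Total out = 186.9 + 276.1 + 31.04 = 494.1 mol.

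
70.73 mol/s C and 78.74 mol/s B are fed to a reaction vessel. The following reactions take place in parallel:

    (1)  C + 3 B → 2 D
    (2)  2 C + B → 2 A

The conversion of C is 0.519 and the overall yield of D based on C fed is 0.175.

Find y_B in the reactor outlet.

Yield of D: 2ξ₁ / 70.73 = 0.175 → ξ₁ = 6.189 mol/s.
Conversion of C: 1ξ₁ + 2ξ₂ = 0.519 × 70.73 = 36.71 → ξ₂ = 15.26 mol/s.
Outlet amounts (n = n₀ + Σ ν·ξ):
  C: 70.73 − 1(6.189) − 2(15.26) = 34.02
  B: 78.74 − 3(6.189) − 1(15.26) = 44.91
  D: 0 + 2(6.189) = 12.38
  A: 0 + 2(15.26) = 30.52
Total out = 121.8 mol/s; y_B = 44.91 / 121.8 = 0.3686.

0.369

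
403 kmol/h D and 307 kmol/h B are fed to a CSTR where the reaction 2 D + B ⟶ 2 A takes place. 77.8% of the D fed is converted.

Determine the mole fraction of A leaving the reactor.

0.567

D reacted = 0.778 × 403 = 313.5 kmol/h; ν_D = −2, so ξ = 313.5/2 = 156.8 kmol/h.
Outlet amounts (n = n₀ + ν ξ):
  D: 403 − 2(156.8) = 89.47
  B: 307 − 1(156.8) = 150.2
  A: 0 + 2(156.8) = 313.5
Total out = 553.2 kmol/h; y_A = 313.5 / 553.2 = 0.5667.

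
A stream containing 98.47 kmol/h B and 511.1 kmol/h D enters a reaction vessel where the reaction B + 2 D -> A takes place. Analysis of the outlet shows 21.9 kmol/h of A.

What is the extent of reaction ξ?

For A: n = n₀ + 1ξ → 21.9 = 0 + 1ξ, giving ξ = 21.9 kmol/h.
Outlet amounts (n = n₀ + ν ξ):
  B: 98.47 − 1(21.9) = 76.57
  D: 511.1 − 2(21.9) = 467.3
  A: 0 + 1(21.9) = 21.9

ξ = 21.9 kmol/h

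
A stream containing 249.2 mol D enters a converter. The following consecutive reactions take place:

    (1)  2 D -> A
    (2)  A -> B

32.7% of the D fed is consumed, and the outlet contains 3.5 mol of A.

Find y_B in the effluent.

0.179

Conversion of D: D consumed = 2ξ₁ = 0.327 × 249.2 → ξ₁ = 40.74 mol.
A balance: n_A = 0 + 1ξ₁ − 1ξ₂ = 3.5 → ξ₂ = (1·40.74 − 3.5)/1 = 37.24 mol.
Outlet amounts (n = n₀ + Σ ν·ξ):
  D: 249.2 − 2(40.74) = 167.7
  A: 0 + 1(40.74) − 1(37.24) = 3.5
  B: 0 + 1(37.24) = 37.24
Total out = 208.5 mol; y_B = 37.24 / 208.5 = 0.1787.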